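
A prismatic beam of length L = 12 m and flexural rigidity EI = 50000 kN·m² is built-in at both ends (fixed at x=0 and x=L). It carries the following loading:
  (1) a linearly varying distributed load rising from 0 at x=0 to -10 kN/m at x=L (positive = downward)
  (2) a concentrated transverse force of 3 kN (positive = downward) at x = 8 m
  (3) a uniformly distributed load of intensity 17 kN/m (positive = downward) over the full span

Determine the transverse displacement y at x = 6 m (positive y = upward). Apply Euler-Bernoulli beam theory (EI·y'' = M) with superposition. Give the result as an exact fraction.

Load 1 — triangular load w₀=-10 kN/m (0→w₀ over full span):
  y_1 = -w₀x²(L-x)²(x+2L)/(120LEI) = -(-10)·6²·(12-6)²·(6+2·12)/(120·12·50000) = 27/5000 m
Load 2 — point force P=3 kN at a=8 m (b=L-a=4):
  y_2 = -Pb²x²(3aL-(3a+b)x)/(6L³EI)  [x≤a] = -3·4²·6²·(3·8·12-(3·8+4)·6)/(6·12³·50000) = -1/2500 m
Load 3 — uniform load w=17 kN/m over full span:
  y_3 = -wx²(L-x)²/(24EI) = -17·6²·(12-6)²/(24·50000) = -459/25000 m
Superposition: y = Σ y_i = -167/12500 m ≈ -0.013360 m

y(6) = -167/12500 m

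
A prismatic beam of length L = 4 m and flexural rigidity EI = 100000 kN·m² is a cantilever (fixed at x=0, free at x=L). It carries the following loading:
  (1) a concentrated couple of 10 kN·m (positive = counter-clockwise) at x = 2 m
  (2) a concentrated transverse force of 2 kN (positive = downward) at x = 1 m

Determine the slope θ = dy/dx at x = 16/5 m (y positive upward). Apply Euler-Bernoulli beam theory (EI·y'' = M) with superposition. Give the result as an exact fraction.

Load 1 — applied couple M₀=10 kN·m at a=2 m (b=L-a=2):
  θ_1 = M₀a/EI  [x>a] = 10·2/100000 = 1/5000 rad
Load 2 — point force P=2 kN at a=1 m (b=L-a=3):
  θ_2 = -Pa²/(2EI)  [x>a] = -2·1²/(2·100000) = -1/100000 rad
Superposition: θ = Σ θ_i = 19/100000 rad ≈ 0.000190 rad

θ(16/5) = 19/100000 rad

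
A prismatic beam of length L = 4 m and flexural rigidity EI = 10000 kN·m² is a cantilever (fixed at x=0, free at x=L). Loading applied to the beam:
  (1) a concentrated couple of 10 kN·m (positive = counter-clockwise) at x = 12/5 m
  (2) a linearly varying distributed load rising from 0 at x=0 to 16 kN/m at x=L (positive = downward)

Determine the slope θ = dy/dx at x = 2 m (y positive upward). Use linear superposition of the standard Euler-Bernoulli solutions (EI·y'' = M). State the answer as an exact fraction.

Load 1 — applied couple M₀=10 kN·m at a=12/5 m (b=L-a=8/5):
  θ_1 = M₀x/EI  [x≤a] = 10·2/10000 = 1/500 rad
Load 2 — triangular load w₀=16 kN/m (0→w₀ over full span):
  θ_2 = (w₀Lx²/4-w₀L²x/3-w₀x⁴/(24L))/EI = (16·4·2²/4-16·4²·2/3-16·2⁴/(24·4))/10000 = -41/3750 rad
Superposition: θ = Σ θ_i = -67/7500 rad ≈ -0.008933 rad

θ(2) = -67/7500 rad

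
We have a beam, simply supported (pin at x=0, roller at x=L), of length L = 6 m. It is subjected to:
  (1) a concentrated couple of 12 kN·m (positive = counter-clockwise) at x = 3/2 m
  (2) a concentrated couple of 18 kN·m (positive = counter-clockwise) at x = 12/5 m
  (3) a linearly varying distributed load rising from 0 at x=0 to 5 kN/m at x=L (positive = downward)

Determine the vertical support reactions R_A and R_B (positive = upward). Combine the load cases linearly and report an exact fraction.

R_A = 10 kN, R_B = 5 kN

Load 1 — applied couple M₀=12 kN·m at a=3/2 m (b=L-a=9/2):
  R_A = M₀/L = 12/6 = 2 kN
  R_B = -M₀/L = -12/6 = -2 kN
Load 2 — applied couple M₀=18 kN·m at a=12/5 m (b=L-a=18/5):
  R_A = M₀/L = 18/6 = 3 kN
  R_B = -M₀/L = -18/6 = -3 kN
Load 3 — triangular load w₀=5 kN/m (0→w₀ over full span):
  R_A = w₀L/6 = 5·6/6 = 5 kN
  R_B = w₀L/3 = 5·6/3 = 10 kN
Superposition: R_A = 10 kN, R_B = 5 kN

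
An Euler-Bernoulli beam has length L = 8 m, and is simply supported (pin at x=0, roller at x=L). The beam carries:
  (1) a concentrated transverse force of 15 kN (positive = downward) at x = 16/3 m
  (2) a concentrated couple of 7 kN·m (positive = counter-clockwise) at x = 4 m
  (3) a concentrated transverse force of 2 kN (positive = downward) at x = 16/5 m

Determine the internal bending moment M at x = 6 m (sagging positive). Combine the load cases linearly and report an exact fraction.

M(6) = 397/20 kN·m

Load 1 — point force P=15 kN at a=16/3 m (b=L-a=8/3):
  M_1 = Pa(L-x)/L  [x>a] = 15·(16/3)·(8-6)/8 = 20 kN·m
Load 2 — applied couple M₀=7 kN·m at a=4 m (b=L-a=4):
  M_2 = M₀x/L - M₀  [x>a] = 7·6/8 - 7 = -7/4 kN·m
Load 3 — point force P=2 kN at a=16/5 m (b=L-a=24/5):
  M_3 = Pa(L-x)/L  [x>a] = 2·(16/5)·(8-6)/8 = 8/5 kN·m
Superposition: M = Σ M_i = 397/20 kN·m ≈ 19.850000 kN·m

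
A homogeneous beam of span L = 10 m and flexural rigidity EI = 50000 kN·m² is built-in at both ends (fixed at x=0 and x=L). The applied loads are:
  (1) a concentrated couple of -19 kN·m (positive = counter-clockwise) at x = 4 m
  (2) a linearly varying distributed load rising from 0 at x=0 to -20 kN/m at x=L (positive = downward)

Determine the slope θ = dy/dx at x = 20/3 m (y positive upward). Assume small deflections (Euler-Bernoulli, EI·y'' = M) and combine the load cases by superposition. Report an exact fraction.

θ(20/3) = -15961/15187500 rad

Load 1 — applied couple M₀=-19 kN·m at a=4 m (b=L-a=6):
  θ_1 = (R_Ax²/2 - M_Ax - M₀(x-a))/EI  [x>a] with R_A=-342/125, M_A=-57/25 = ((-342/125)·(20/3)²/2 - (-57/25)·(20/3) - (-19)·((20/3)-4))/50000 = 19/187500 rad
Load 2 — triangular load w₀=-20 kN/m (0→w₀ over full span):
  θ_2 = -w₀(2x(L-x)(L-2x)(x+2L)+x²(L-x)²)/(120LEI) = -(-20)·(2·(20/3)·(10-(20/3))·(10-2·(20/3))·((20/3)+2·10)+(20/3)²·(10-(20/3))²)/(120·10·50000) = -7/6075 rad
Superposition: θ = Σ θ_i = -15961/15187500 rad ≈ -0.001051 rad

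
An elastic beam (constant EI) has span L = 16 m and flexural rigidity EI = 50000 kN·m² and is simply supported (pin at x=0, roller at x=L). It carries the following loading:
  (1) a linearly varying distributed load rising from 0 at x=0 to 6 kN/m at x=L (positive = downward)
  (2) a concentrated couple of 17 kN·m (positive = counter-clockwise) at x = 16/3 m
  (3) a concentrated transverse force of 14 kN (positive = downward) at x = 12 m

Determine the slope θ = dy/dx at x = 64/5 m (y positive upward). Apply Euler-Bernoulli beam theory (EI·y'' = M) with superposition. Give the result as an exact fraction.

Load 1 — triangular load w₀=6 kN/m (0→w₀ over full span):
  θ_1 = -w₀(7L⁴-30L²x²+15x⁴)/(360LEI) = -6·(7·16⁴-30·16²·(64/5)²+15·(64/5)⁴)/(360·16·50000) = 48448/5859375 rad
Load 2 — applied couple M₀=17 kN·m at a=16/3 m (b=L-a=32/3):
  θ_2 = (M₀x²/(2L)-M₀(x-a)+C₁)/EI  [x>a] with C₁=M₀(3b²-L²)/(6L)=136/9 = (17·(64/5)²/(2·16)-17·((64/5)-(16/3))+(136/9))/50000 = -697/1406250 rad
Load 3 — point force P=14 kN at a=12 m (b=L-a=4):
  θ_3 = -Pa(2L²-6Lx+3x²+a²)/(6LEI)  [x>a] = -14·12·(2·16²-6·16·(64/5)+3·(64/5)²+12²)/(6·16·50000) = 889/312500 rad
Superposition: θ = Σ θ_i = 746551/70312500 rad ≈ 0.010618 rad

θ(64/5) = 746551/70312500 rad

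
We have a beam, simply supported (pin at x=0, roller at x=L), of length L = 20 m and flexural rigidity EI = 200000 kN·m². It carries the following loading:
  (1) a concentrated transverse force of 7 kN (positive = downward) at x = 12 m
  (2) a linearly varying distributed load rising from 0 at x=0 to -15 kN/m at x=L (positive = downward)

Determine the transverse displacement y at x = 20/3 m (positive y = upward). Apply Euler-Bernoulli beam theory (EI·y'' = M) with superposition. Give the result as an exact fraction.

y(20/3) = 46556/759375 m

Load 1 — point force P=7 kN at a=12 m (b=L-a=8):
  y_1 = -Pbx(L²-b²-x²)/(6LEI)  [x≤a] = -7·8·(20/3)·(20²-8²-(20/3)²)/(6·20·200000) = -1148/253125 m
Load 2 — triangular load w₀=-15 kN/m (0→w₀ over full span):
  y_2 = -w₀x(7L⁴-10L²x²+3x⁴)/(360LEI) = -(-15)·(20/3)·(7·20⁴-10·20²·(20/3)²+3·(20/3)⁴)/(360·20·200000) = 16/243 m
Superposition: y = Σ y_i = 46556/759375 m ≈ 0.061308 m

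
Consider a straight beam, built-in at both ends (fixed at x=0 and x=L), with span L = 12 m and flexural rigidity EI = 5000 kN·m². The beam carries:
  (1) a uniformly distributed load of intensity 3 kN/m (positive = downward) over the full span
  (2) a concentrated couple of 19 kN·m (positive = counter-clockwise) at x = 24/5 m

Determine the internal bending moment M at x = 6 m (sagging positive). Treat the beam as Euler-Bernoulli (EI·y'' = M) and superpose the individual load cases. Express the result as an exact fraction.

M(6) = 52/5 kN·m

Load 1 — uniform load w=3 kN/m over full span:
  M_1 = wLx/2 - wL²/12 - wx²/2 = 3·12·6/2 - 3·12²/12 - 3·6²/2 = 18 kN·m
Load 2 — applied couple M₀=19 kN·m at a=24/5 m (b=L-a=36/5):
  M_2 = R_Ax - M_A - M₀  [x>a] with R_A=57/25, M_A=57/25 = (57/25)·6 - (57/25) - 19 = -38/5 kN·m
Superposition: M = Σ M_i = 52/5 kN·m ≈ 10.400000 kN·m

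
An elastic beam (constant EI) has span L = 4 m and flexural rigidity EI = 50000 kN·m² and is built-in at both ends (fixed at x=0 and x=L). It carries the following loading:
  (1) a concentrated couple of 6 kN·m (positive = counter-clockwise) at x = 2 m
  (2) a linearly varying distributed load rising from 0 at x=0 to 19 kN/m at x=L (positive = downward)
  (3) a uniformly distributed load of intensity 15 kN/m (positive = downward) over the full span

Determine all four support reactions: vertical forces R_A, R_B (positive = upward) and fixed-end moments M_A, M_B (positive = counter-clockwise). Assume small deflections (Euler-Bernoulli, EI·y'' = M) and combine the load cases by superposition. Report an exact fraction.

Load 1 — applied couple M₀=6 kN·m at a=2 m (b=L-a=2):
  R_A = 6M₀ab/L³ = 6·6·2·2/4³ = 9/4 kN
  M_A = M₀b(2a-b)/L² = 6·2·(2·2-2)/4² = 3/2 kN·m
  R_B = -6M₀ab/L³ = -6·6·2·2/4³ = -9/4 kN
  M_B = M₀a(2b-a)/L² = 6·2·(2·2-2)/4² = 3/2 kN·m
Load 2 — triangular load w₀=19 kN/m (0→w₀ over full span):
  R_A = 3w₀L/20 = 3·19·4/20 = 57/5 kN
  M_A = w₀L²/30 = 19·4²/30 = 152/15 kN·m
  R_B = 7w₀L/20 = 7·19·4/20 = 133/5 kN
  M_B = -w₀L²/20 = -19·4²/20 = -76/5 kN·m
Load 3 — uniform load w=15 kN/m over full span:
  R_A = wL/2 = 15·4/2 = 30 kN
  M_A = wL²/12 = 15·4²/12 = 20 kN·m
  R_B = wL/2 = 15·4/2 = 30 kN
  M_B = -wL²/12 = -15·4²/12 = -20 kN·m
Superposition: R_A = 873/20 kN, M_A = 949/30 kN·m, R_B = 1087/20 kN, M_B = -337/10 kN·m

R_A = 873/20 kN, M_A = 949/30 kN·m, R_B = 1087/20 kN, M_B = -337/10 kN·m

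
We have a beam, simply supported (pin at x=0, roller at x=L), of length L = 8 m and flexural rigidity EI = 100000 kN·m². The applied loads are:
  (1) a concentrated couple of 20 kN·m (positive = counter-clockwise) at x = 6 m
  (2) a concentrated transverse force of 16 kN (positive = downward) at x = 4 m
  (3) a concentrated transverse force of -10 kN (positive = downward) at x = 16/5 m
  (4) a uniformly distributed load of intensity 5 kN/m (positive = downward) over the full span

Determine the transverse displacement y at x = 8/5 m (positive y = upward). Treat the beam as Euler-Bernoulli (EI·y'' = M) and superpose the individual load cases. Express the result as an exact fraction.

y(8/5) = -10633/4687500 m

Load 1 — applied couple M₀=20 kN·m at a=6 m (b=L-a=2):
  y_1 = (M₀x³/(6L)+C₁x)/EI  [x≤a] with C₁=M₀(3b²-L²)/(6L)=-65/3 = (20·(8/5)³/(6·8)+(-65/3)·(8/5))/100000 = -103/312500 m
Load 2 — point force P=16 kN at a=4 m (b=L-a=4):
  y_2 = -Pbx(L²-b²-x²)/(6LEI)  [x≤a] = -16·4·(8/5)·(8²-4²-(8/5)²)/(6·8·100000) = -1136/1171875 m
Load 3 — point force P=-10 kN at a=16/5 m (b=L-a=24/5):
  y_3 = -Pbx(L²-b²-x²)/(6LEI)  [x≤a] = -(-10)·(24/5)·(8/5)·(8²-(24/5)²-(8/5)²)/(6·8·100000) = 48/78125 m
Load 4 — uniform load w=5 kN/m over full span:
  y_4 = -wx(L³-2Lx²+x³)/(24EI) = -5·(8/5)·(8³-2·8·(8/5)²+(8/5)³)/(24·100000) = -1856/1171875 m
Superposition: y = Σ y_i = -10633/4687500 m ≈ -0.002268 m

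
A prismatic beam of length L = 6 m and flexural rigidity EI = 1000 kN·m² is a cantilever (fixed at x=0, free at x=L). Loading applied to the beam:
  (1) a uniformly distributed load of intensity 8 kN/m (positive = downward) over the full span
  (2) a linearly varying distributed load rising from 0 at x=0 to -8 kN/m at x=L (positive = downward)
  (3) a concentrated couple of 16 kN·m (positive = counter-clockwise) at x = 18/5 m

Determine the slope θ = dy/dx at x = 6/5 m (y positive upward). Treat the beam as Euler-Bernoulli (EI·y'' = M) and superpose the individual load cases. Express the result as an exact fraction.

θ(6/5) = -1821/78125 rad

Load 1 — uniform load w=8 kN/m over full span:
  θ_1 = -wx(x²-3Lx+3L²)/(6EI) = -8·(6/5)·((6/5)²-3·6·(6/5)+3·6²)/(6·1000) = -2196/15625 rad
Load 2 — triangular load w₀=-8 kN/m (0→w₀ over full span):
  θ_2 = (w₀Lx²/4-w₀L²x/3-w₀x⁴/(24L))/EI = ((-8)·6·(6/5)²/4-(-8)·6²·(6/5)/3-(-8)·(6/5)⁴/(24·6))/1000 = 7659/78125 rad
Load 3 — applied couple M₀=16 kN·m at a=18/5 m (b=L-a=12/5):
  θ_3 = M₀x/EI  [x≤a] = 16·(6/5)/1000 = 12/625 rad
Superposition: θ = Σ θ_i = -1821/78125 rad ≈ -0.023309 rad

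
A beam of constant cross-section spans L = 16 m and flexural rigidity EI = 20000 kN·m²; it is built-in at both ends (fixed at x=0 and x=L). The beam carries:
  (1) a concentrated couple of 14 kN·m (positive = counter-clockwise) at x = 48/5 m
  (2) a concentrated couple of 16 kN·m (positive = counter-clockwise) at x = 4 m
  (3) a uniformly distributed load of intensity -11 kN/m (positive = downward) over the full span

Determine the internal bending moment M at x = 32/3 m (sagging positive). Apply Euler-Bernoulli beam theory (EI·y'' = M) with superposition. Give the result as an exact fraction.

M(32/3) = -18959/225 kN·m

Load 1 — applied couple M₀=14 kN·m at a=48/5 m (b=L-a=32/5):
  M_1 = R_Ax - M_A - M₀  [x>a] with R_A=63/50, M_A=112/25 = (63/50)·(32/3) - (112/25) - 14 = -126/25 kN·m
Load 2 — applied couple M₀=16 kN·m at a=4 m (b=L-a=12):
  M_2 = R_Ax - M_A - M₀  [x>a] with R_A=9/8, M_A=-3 = (9/8)·(32/3) - (-3) - 16 = -1 kN·m
Load 3 — uniform load w=-11 kN/m over full span:
  M_3 = wLx/2 - wL²/12 - wx²/2 = (-11)·16·(32/3)/2 - (-11)·16²/12 - (-11)·(32/3)²/2 = -704/9 kN·m
Superposition: M = Σ M_i = -18959/225 kN·m ≈ -84.262222 kN·m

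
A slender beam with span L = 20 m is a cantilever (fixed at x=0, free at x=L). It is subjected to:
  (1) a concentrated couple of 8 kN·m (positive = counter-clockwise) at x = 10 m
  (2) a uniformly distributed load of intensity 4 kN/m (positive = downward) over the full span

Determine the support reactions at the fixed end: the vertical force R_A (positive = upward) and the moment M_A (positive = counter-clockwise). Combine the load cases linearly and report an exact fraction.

R_A = 80 kN, M_A = 792 kN·m

Load 1 — applied couple M₀=8 kN·m at a=10 m (b=L-a=10):
  R_A = 0 kN
  M_A = -M₀ = -8 kN·m
Load 2 — uniform load w=4 kN/m over full span:
  R_A = wL = 4·20 = 80 kN
  M_A = wL²/2 = 4·20²/2 = 800 kN·m
Superposition: R_A = 80 kN, M_A = 792 kN·m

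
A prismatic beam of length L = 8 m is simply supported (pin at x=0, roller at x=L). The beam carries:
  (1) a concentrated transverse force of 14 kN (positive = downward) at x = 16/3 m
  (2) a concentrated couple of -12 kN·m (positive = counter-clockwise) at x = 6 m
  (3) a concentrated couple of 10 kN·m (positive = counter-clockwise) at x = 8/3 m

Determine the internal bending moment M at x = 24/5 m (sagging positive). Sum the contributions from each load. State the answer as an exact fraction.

M(24/5) = 56/5 kN·m

Load 1 — point force P=14 kN at a=16/3 m (b=L-a=8/3):
  M_1 = Pbx/L  [x≤a] = 14·(8/3)·(24/5)/8 = 112/5 kN·m
Load 2 — applied couple M₀=-12 kN·m at a=6 m (b=L-a=2):
  M_2 = M₀x/L  [x≤a] = (-12)·(24/5)/8 = -36/5 kN·m
Load 3 — applied couple M₀=10 kN·m at a=8/3 m (b=L-a=16/3):
  M_3 = M₀x/L - M₀  [x>a] = 10·(24/5)/8 - 10 = -4 kN·m
Superposition: M = Σ M_i = 56/5 kN·m ≈ 11.200000 kN·m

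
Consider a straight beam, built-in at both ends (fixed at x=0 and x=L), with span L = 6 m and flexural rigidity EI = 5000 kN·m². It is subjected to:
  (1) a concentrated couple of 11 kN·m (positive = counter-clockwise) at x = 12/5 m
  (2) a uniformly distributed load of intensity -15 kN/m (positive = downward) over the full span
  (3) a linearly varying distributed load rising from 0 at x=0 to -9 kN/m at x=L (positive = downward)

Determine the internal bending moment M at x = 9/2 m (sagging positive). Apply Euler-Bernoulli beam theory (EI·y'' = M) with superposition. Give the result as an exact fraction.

M(9/2) = -7147/800 kN·m

Load 1 — applied couple M₀=11 kN·m at a=12/5 m (b=L-a=18/5):
  M_1 = R_Ax - M_A - M₀  [x>a] with R_A=66/25, M_A=33/25 = (66/25)·(9/2) - (33/25) - 11 = -11/25 kN·m
Load 2 — uniform load w=-15 kN/m over full span:
  M_2 = wLx/2 - wL²/12 - wx²/2 = (-15)·6·(9/2)/2 - (-15)·6²/12 - (-15)·(9/2)²/2 = -45/8 kN·m
Load 3 — triangular load w₀=-9 kN/m (0→w₀ over full span):
  M_3 = 3w₀Lx/20 - w₀L²/30 - w₀x³/(6L) = 3·(-9)·6·(9/2)/20 - (-9)·6²/30 - (-9)·(9/2)³/(6·6) = -459/160 kN·m
Superposition: M = Σ M_i = -7147/800 kN·m ≈ -8.933750 kN·m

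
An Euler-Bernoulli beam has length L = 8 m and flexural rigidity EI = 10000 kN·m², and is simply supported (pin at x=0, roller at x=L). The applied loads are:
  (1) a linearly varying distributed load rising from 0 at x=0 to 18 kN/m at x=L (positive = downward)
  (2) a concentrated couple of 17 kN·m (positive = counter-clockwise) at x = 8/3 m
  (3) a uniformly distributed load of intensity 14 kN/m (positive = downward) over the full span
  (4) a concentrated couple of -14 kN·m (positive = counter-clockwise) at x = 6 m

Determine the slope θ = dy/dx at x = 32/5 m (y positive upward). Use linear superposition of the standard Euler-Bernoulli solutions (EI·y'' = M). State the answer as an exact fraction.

θ(32/5) = 4096273/112500000 rad

Load 1 — triangular load w₀=18 kN/m (0→w₀ over full span):
  θ_1 = -w₀(7L⁴-30L²x²+15x⁴)/(360LEI) = -18·(7·8⁴-30·8²·(32/5)²+15·(32/5)⁴)/(360·8·10000) = 6056/390625 rad
Load 2 — applied couple M₀=17 kN·m at a=8/3 m (b=L-a=16/3):
  θ_2 = (M₀x²/(2L)-M₀(x-a)+C₁)/EI  [x>a] with C₁=M₀(3b²-L²)/(6L)=68/9 = (17·(32/5)²/(2·8)-17·((32/5)-(8/3))+(68/9))/10000 = -697/562500 rad
Load 3 — uniform load w=14 kN/m over full span:
  θ_3 = -w(L³-6Lx²+4x³)/(24EI) = -14·(8³-6·8·(32/5)²+4·(32/5)³)/(24·10000) = 1848/78125 rad
Load 4 — applied couple M₀=-14 kN·m at a=6 m (b=L-a=2):
  θ_4 = (M₀x²/(2L)-M₀(x-a)+C₁)/EI  [x>a] with C₁=M₀(3b²-L²)/(6L)=91/6 = ((-14)·(32/5)²/(2·8)-(-14)·((32/5)-6)+(91/6))/10000 = -2261/1500000 rad
Superposition: θ = Σ θ_i = 4096273/112500000 rad ≈ 0.036411 rad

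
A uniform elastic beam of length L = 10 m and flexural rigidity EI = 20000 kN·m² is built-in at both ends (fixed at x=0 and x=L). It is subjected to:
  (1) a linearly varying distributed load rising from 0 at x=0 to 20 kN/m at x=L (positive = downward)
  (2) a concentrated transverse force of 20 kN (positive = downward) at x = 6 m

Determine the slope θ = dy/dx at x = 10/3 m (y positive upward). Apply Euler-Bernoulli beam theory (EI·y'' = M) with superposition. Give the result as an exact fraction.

θ(10/3) = -689/151875 rad

Load 1 — triangular load w₀=20 kN/m (0→w₀ over full span):
  θ_1 = -w₀(2x(L-x)(L-2x)(x+2L)+x²(L-x)²)/(120LEI) = -20·(2·(10/3)·(10-(10/3))·(10-2·(10/3))·((10/3)+2·10)+(10/3)²·(10-(10/3))²)/(120·10·20000) = -4/1215 rad
Load 2 — point force P=20 kN at a=6 m (b=L-a=4):
  θ_2 = -Pb²x(2aL-(3a+b)x)/(2L³EI)  [x≤a] = -20·4²·(10/3)·(2·6·10-(3·6+4)·(10/3))/(2·10³·20000) = -7/5625 rad
Superposition: θ = Σ θ_i = -689/151875 rad ≈ -0.004537 rad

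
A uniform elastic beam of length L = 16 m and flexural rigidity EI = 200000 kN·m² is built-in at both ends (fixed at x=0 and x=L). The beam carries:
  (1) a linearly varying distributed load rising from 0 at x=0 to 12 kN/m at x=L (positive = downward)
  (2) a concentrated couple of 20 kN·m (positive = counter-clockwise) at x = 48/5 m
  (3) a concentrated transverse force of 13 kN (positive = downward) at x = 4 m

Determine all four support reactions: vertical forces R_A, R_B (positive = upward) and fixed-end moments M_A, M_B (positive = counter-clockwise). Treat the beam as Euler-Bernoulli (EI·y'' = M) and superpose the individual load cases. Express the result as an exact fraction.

Load 1 — triangular load w₀=12 kN/m (0→w₀ over full span):
  R_A = 3w₀L/20 = 3·12·16/20 = 144/5 kN
  M_A = w₀L²/30 = 12·16²/30 = 512/5 kN·m
  R_B = 7w₀L/20 = 7·12·16/20 = 336/5 kN
  M_B = -w₀L²/20 = -12·16²/20 = -768/5 kN·m
Load 2 — applied couple M₀=20 kN·m at a=48/5 m (b=L-a=32/5):
  R_A = 6M₀ab/L³ = 6·20·(48/5)·(32/5)/16³ = 9/5 kN
  M_A = M₀b(2a-b)/L² = 20·(32/5)·(2·(48/5)-(32/5))/16² = 32/5 kN·m
  R_B = -6M₀ab/L³ = -6·20·(48/5)·(32/5)/16³ = -9/5 kN
  M_B = M₀a(2b-a)/L² = 20·(48/5)·(2·(32/5)-(48/5))/16² = 12/5 kN·m
Load 3 — point force P=13 kN at a=4 m (b=L-a=12):
  R_A = Pb²(3a+b)/L³ = 13·12²·(3·4+12)/16³ = 351/32 kN
  M_A = Pab²/L² = 13·4·12²/16² = 117/4 kN·m
  R_B = Pa²(a+3b)/L³ = 13·4²·(4+3·12)/16³ = 65/32 kN
  M_B = -Pa²b/L² = -13·4²·12/16² = -39/4 kN·m
Superposition: R_A = 6651/160 kN, M_A = 2761/20 kN·m, R_B = 10789/160 kN, M_B = -3219/20 kN·m

R_A = 6651/160 kN, M_A = 2761/20 kN·m, R_B = 10789/160 kN, M_B = -3219/20 kN·m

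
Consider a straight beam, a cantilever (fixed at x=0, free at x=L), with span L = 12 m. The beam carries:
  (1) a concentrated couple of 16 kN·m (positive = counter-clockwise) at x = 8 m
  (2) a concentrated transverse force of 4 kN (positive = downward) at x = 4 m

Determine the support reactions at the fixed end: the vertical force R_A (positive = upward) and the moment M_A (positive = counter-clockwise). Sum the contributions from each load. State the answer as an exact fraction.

R_A = 4 kN, M_A = 0 kN·m

Load 1 — applied couple M₀=16 kN·m at a=8 m (b=L-a=4):
  R_A = 0 kN
  M_A = -M₀ = -16 kN·m
Load 2 — point force P=4 kN at a=4 m (b=L-a=8):
  R_A = P = 4 kN
  M_A = Pa = 4·4 = 16 kN·m
Superposition: R_A = 4 kN, M_A = 0 kN·m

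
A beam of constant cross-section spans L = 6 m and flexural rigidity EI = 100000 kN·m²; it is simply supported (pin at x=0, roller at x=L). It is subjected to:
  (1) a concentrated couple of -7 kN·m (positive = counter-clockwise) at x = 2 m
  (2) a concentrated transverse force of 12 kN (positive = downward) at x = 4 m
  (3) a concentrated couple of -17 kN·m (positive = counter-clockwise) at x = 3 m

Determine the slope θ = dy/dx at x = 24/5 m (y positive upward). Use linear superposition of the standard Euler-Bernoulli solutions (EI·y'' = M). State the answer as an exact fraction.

θ(24/5) = 8083/30000000 rad

Load 1 — applied couple M₀=-7 kN·m at a=2 m (b=L-a=4):
  θ_1 = (M₀x²/(2L)-M₀(x-a)+C₁)/EI  [x>a] with C₁=M₀(3b²-L²)/(6L)=-7/3 = ((-7)·(24/5)²/(2·6)-(-7)·((24/5)-2)+(-7/3))/100000 = 287/7500000 rad
Load 2 — point force P=12 kN at a=4 m (b=L-a=2):
  θ_2 = -Pa(2L²-6Lx+3x²+a²)/(6LEI)  [x>a] = -12·4·(2·6²-6·6·(24/5)+3·(24/5)²+4²)/(6·6·100000) = 49/234375 rad
Load 3 — applied couple M₀=-17 kN·m at a=3 m (b=L-a=3):
  θ_3 = (M₀x²/(2L)-M₀(x-a)+C₁)/EI  [x>a] with C₁=M₀(3b²-L²)/(6L)=17/4 = ((-17)·(24/5)²/(2·6)-(-17)·((24/5)-3)+(17/4))/100000 = 221/10000000 rad
Superposition: θ = Σ θ_i = 8083/30000000 rad ≈ 0.000269 rad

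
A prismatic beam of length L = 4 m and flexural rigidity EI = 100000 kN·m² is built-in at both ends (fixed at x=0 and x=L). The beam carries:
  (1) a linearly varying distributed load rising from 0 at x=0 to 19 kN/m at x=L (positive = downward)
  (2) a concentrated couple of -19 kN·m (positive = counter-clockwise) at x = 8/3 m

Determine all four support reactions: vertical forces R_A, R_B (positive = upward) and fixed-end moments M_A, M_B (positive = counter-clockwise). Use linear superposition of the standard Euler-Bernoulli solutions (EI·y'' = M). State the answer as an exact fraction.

Load 1 — triangular load w₀=19 kN/m (0→w₀ over full span):
  R_A = 3w₀L/20 = 3·19·4/20 = 57/5 kN
  M_A = w₀L²/30 = 19·4²/30 = 152/15 kN·m
  R_B = 7w₀L/20 = 7·19·4/20 = 133/5 kN
  M_B = -w₀L²/20 = -19·4²/20 = -76/5 kN·m
Load 2 — applied couple M₀=-19 kN·m at a=8/3 m (b=L-a=4/3):
  R_A = 6M₀ab/L³ = 6·(-19)·(8/3)·(4/3)/4³ = -19/3 kN
  M_A = M₀b(2a-b)/L² = (-19)·(4/3)·(2·(8/3)-(4/3))/4² = -19/3 kN·m
  R_B = -6M₀ab/L³ = -6·(-19)·(8/3)·(4/3)/4³ = 19/3 kN
  M_B = M₀a(2b-a)/L² = (-19)·(8/3)·(2·(4/3)-(8/3))/4² = 0 kN·m
Superposition: R_A = 76/15 kN, M_A = 19/5 kN·m, R_B = 494/15 kN, M_B = -76/5 kN·m

R_A = 76/15 kN, M_A = 19/5 kN·m, R_B = 494/15 kN, M_B = -76/5 kN·m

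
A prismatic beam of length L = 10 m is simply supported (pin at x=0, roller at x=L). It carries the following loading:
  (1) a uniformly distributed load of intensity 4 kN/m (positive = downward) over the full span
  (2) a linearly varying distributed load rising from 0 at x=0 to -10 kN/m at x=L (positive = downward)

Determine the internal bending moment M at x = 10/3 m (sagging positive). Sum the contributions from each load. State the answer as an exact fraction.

M(10/3) = -400/81 kN·m

Load 1 — uniform load w=4 kN/m over full span:
  M_1 = wx(L-x)/2 = 4·(10/3)·(10-(10/3))/2 = 400/9 kN·m
Load 2 — triangular load w₀=-10 kN/m (0→w₀ over full span):
  M_2 = w₀Lx/6 - w₀x³/(6L) = (-10)·10·(10/3)/6 - (-10)·(10/3)³/(6·10) = -4000/81 kN·m
Superposition: M = Σ M_i = -400/81 kN·m ≈ -4.938272 kN·m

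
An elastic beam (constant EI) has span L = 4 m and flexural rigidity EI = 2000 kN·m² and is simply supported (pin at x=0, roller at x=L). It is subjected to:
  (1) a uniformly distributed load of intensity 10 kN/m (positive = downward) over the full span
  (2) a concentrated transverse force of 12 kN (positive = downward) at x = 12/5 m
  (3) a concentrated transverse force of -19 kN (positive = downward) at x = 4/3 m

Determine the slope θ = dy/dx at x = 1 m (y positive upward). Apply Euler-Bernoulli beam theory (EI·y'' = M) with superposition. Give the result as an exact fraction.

Load 1 — uniform load w=10 kN/m over full span:
  θ_1 = -w(L³-6Lx²+4x³)/(24EI) = -10·(4³-6·4·1²+4·1³)/(24·2000) = -11/1200 rad
Load 2 — point force P=12 kN at a=12/5 m (b=L-a=8/5):
  θ_2 = -Pb(L²-b²-3x²)/(6LEI)  [x≤a] = -12·(8/5)·(4²-(8/5)²-3·1²)/(6·4·2000) = -261/62500 rad
Load 3 — point force P=-19 kN at a=4/3 m (b=L-a=8/3):
  θ_3 = -Pb(L²-b²-3x²)/(6LEI)  [x≤a] = -(-19)·(8/3)·(4²-(8/3)²-3·1²)/(6·4·2000) = 1007/162000 rad
Superposition: θ = Σ θ_i = -72157/10125000 rad ≈ -0.007127 rad

θ(1) = -72157/10125000 rad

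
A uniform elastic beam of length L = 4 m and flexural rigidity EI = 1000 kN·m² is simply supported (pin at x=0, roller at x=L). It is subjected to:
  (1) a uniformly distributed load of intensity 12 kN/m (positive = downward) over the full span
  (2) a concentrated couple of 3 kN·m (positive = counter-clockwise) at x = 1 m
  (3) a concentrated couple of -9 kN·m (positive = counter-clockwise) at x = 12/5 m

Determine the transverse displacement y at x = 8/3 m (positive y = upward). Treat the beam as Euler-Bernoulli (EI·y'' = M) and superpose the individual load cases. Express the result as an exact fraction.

y(8/3) = -127033/4050000 m

Load 1 — uniform load w=12 kN/m over full span:
  y_1 = -wx(L³-2Lx²+x³)/(24EI) = -12·(8/3)·(4³-2·4·(8/3)²+(8/3)³)/(24·1000) = -352/10125 m
Load 2 — applied couple M₀=3 kN·m at a=1 m (b=L-a=3):
  y_2 = (M₀x³/(6L)-M₀(x-a)²/2+C₁x)/EI  [x>a] with C₁=M₀(3b²-L²)/(6L)=11/8 = (3·(8/3)³/(6·4)-3·((8/3)-1)²/2+(11/8)·(8/3))/1000 = 101/54000 m
Load 3 — applied couple M₀=-9 kN·m at a=12/5 m (b=L-a=8/5):
  y_3 = (M₀x³/(6L)-M₀(x-a)²/2+C₁x)/EI  [x>a] with C₁=M₀(3b²-L²)/(6L)=78/25 = ((-9)·(8/3)³/(6·4)-(-9)·((8/3)-(12/5))²/2+(78/25)·(8/3))/1000 = 43/28125 m
Superposition: y = Σ y_i = -127033/4050000 m ≈ -0.031366 m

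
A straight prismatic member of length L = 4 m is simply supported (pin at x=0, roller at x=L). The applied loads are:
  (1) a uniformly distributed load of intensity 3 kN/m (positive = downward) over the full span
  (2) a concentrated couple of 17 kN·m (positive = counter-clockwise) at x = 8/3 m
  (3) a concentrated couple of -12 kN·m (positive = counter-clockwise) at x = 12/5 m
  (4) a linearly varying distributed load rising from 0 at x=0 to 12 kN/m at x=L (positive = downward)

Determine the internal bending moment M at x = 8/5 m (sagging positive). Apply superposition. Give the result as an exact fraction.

Load 1 — uniform load w=3 kN/m over full span:
  M_1 = wx(L-x)/2 = 3·(8/5)·(4-(8/5))/2 = 144/25 kN·m
Load 2 — applied couple M₀=17 kN·m at a=8/3 m (b=L-a=4/3):
  M_2 = M₀x/L  [x≤a] = 17·(8/5)/4 = 34/5 kN·m
Load 3 — applied couple M₀=-12 kN·m at a=12/5 m (b=L-a=8/5):
  M_3 = M₀x/L  [x≤a] = (-12)·(8/5)/4 = -24/5 kN·m
Load 4 — triangular load w₀=12 kN/m (0→w₀ over full span):
  M_4 = w₀Lx/6 - w₀x³/(6L) = 12·4·(8/5)/6 - 12·(8/5)³/(6·4) = 1344/125 kN·m
Superposition: M = Σ M_i = 2314/125 kN·m ≈ 18.512000 kN·m

M(8/5) = 2314/125 kN·m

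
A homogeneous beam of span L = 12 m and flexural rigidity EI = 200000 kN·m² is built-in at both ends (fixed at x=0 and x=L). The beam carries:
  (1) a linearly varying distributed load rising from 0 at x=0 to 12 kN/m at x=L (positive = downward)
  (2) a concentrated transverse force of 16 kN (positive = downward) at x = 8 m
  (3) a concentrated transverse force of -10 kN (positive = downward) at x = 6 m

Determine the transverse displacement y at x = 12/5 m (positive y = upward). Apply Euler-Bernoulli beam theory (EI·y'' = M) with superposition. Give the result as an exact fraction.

Load 1 — triangular load w₀=12 kN/m (0→w₀ over full span):
  y_1 = -w₀x²(L-x)²(x+2L)/(120LEI) = -12·(12/5)²·(12-(12/5))²·((12/5)+2·12)/(120·12·200000) = -28512/48828125 m
Load 2 — point force P=16 kN at a=8 m (b=L-a=4):
  y_2 = -Pb²x²(3aL-(3a+b)x)/(6L³EI)  [x≤a] = -16·4²·(12/5)²·(3·8·12-(3·8+4)·(12/5))/(6·12³·200000) = -184/1171875 m
Load 3 — point force P=-10 kN at a=6 m (b=L-a=6):
  y_3 = -Pb²x²(3aL-(3a+b)x)/(6L³EI)  [x≤a] = -(-10)·6²·(12/5)²·(3·6·12-(3·6+6)·(12/5))/(6·12³·200000) = 99/625000 m
Superposition: y = Σ y_i = -682663/1171875000 m ≈ -0.000583 m

y(12/5) = -682663/1171875000 m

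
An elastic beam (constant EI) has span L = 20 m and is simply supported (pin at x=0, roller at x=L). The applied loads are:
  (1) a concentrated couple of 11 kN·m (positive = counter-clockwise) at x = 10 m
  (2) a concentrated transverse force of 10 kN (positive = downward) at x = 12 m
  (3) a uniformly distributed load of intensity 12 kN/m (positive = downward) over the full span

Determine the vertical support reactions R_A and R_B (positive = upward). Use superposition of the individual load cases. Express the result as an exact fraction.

Load 1 — applied couple M₀=11 kN·m at a=10 m (b=L-a=10):
  R_A = M₀/L = 11/20 kN
  R_B = -M₀/L = -11/20 kN
Load 2 — point force P=10 kN at a=12 m (b=L-a=8):
  R_A = Pb/L = 10·8/20 = 4 kN
  R_B = Pa/L = 10·12/20 = 6 kN
Load 3 — uniform load w=12 kN/m over full span:
  R_A = wL/2 = 12·20/2 = 120 kN
  R_B = wL/2 = 12·20/2 = 120 kN
Superposition: R_A = 2491/20 kN, R_B = 2509/20 kN

R_A = 2491/20 kN, R_B = 2509/20 kN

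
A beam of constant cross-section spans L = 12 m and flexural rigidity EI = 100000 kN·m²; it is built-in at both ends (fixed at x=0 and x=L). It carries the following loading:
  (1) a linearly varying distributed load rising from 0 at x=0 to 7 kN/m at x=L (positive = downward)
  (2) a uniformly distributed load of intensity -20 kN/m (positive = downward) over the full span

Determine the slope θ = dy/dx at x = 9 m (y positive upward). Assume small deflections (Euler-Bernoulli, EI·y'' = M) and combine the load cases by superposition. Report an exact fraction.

Load 1 — triangular load w₀=7 kN/m (0→w₀ over full span):
  θ_1 = -w₀(2x(L-x)(L-2x)(x+2L)+x²(L-x)²)/(120LEI) = -7·(2·9·(12-9)·(12-2·9)·(9+2·12)+9²·(12-9)²)/(120·12·100000) = 7749/16000000 rad
Load 2 — uniform load w=-20 kN/m over full span:
  θ_2 = -wx(L-x)(L-2x)/(12EI) = -(-20)·9·(12-9)·(12-2·9)/(12·100000) = -27/10000 rad
Superposition: θ = Σ θ_i = -35451/16000000 rad ≈ -0.002216 rad

θ(9) = -35451/16000000 rad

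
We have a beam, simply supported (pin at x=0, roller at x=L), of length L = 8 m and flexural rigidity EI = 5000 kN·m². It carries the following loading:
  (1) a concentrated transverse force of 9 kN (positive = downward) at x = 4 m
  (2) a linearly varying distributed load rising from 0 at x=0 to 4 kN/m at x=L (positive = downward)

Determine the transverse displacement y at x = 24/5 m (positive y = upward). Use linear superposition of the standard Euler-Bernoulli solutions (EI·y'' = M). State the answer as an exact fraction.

y(24/5) = -1137208/29296875 m

Load 1 — point force P=9 kN at a=4 m (b=L-a=4):
  y_1 = -Pa(L-x)(2Lx-a²-x²)/(6LEI)  [x>a] = -9·4·(8-(24/5))·(2·8·(24/5)-4²-(24/5)²)/(6·8·5000) = -1416/78125 m
Load 2 — triangular load w₀=4 kN/m (0→w₀ over full span):
  y_2 = -w₀x(7L⁴-10L²x²+3x⁴)/(360LEI) = -4·(24/5)·(7·8⁴-10·8²·(24/5)²+3·(24/5)⁴)/(360·8·5000) = -606208/29296875 m
Superposition: y = Σ y_i = -1137208/29296875 m ≈ -0.038817 m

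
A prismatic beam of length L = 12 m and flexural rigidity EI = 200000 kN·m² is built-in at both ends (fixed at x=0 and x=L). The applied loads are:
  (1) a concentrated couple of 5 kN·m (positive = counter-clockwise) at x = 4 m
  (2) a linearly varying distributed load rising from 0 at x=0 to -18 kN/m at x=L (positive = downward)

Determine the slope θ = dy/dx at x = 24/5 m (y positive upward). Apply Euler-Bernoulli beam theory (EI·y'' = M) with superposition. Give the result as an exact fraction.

θ(24/5) = 12039/31250000 rad

Load 1 — applied couple M₀=5 kN·m at a=4 m (b=L-a=8):
  θ_1 = (R_Ax²/2 - M_Ax - M₀(x-a))/EI  [x>a] with R_A=5/9, M_A=0 = ((5/9)·(24/5)²/2 - 0·(24/5) - 5·((24/5)-4))/200000 = 3/250000 rad
Load 2 — triangular load w₀=-18 kN/m (0→w₀ over full span):
  θ_2 = -w₀(2x(L-x)(L-2x)(x+2L)+x²(L-x)²)/(120LEI) = -(-18)·(2·(24/5)·(12-(24/5))·(12-2·(24/5))·((24/5)+2·12)+(24/5)²·(12-(24/5))²)/(120·12·200000) = 729/1953125 rad
Superposition: θ = Σ θ_i = 12039/31250000 rad ≈ 0.000385 rad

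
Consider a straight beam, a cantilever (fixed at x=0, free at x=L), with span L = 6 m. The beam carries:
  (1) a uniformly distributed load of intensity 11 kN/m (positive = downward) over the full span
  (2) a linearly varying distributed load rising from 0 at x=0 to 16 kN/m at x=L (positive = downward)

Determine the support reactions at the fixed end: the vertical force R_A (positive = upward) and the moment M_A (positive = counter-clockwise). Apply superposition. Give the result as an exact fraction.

Load 1 — uniform load w=11 kN/m over full span:
  R_A = wL = 11·6 = 66 kN
  M_A = wL²/2 = 11·6²/2 = 198 kN·m
Load 2 — triangular load w₀=16 kN/m (0→w₀ over full span):
  R_A = w₀L/2 = 16·6/2 = 48 kN
  M_A = w₀L²/3 = 16·6²/3 = 192 kN·m
Superposition: R_A = 114 kN, M_A = 390 kN·m

R_A = 114 kN, M_A = 390 kN·m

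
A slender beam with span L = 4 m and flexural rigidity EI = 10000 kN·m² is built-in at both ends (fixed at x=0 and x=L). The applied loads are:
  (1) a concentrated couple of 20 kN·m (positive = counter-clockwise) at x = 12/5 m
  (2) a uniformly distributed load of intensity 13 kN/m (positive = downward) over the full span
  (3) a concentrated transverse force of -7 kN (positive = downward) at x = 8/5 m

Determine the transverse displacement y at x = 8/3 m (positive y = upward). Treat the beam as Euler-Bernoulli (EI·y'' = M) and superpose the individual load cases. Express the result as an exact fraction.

Load 1 — applied couple M₀=20 kN·m at a=12/5 m (b=L-a=8/5):
  y_1 = (R_Ax³/6 - M_Ax²/2 - M₀(x-a)²/2)/EI  [x>a] with R_A=36/5, M_A=32/5 = ((36/5)·(8/3)³/6 - (32/5)·(8/3)²/2 - 20·((8/3)-(12/5))²/2)/10000 = -2/28125 m
Load 2 — uniform load w=13 kN/m over full span:
  y_2 = -wx²(L-x)²/(24EI) = -13·(8/3)²·(4-(8/3))²/(24·10000) = -104/151875 m
Load 3 — point force P=-7 kN at a=8/5 m (b=L-a=12/5):
  y_3 = -Pa²(L-x)²(3bL-(3b+a)(L-x))/(6L³EI)  [x>a] = -(-7)·(8/5)²·(4-(8/3))²·(3·(12/5)·4-(3·(12/5)+(8/5))·(4-(8/3)))/(6·4³·10000) = 896/6328125 m
Superposition: y = Σ y_i = -11662/18984375 m ≈ -0.000614 m

y(8/3) = -11662/18984375 m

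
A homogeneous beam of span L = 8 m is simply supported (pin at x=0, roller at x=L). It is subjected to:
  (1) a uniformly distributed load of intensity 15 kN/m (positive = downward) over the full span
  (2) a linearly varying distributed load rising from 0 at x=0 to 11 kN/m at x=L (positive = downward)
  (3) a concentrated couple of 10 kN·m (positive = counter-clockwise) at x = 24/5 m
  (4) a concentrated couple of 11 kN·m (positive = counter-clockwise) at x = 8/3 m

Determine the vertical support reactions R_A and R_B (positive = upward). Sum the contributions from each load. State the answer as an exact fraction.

Load 1 — uniform load w=15 kN/m over full span:
  R_A = wL/2 = 15·8/2 = 60 kN
  R_B = wL/2 = 15·8/2 = 60 kN
Load 2 — triangular load w₀=11 kN/m (0→w₀ over full span):
  R_A = w₀L/6 = 11·8/6 = 44/3 kN
  R_B = w₀L/3 = 11·8/3 = 88/3 kN
Load 3 — applied couple M₀=10 kN·m at a=24/5 m (b=L-a=16/5):
  R_A = M₀/L = 10/8 = 5/4 kN
  R_B = -M₀/L = -10/8 = -5/4 kN
Load 4 — applied couple M₀=11 kN·m at a=8/3 m (b=L-a=16/3):
  R_A = M₀/L = 11/8 kN
  R_B = -M₀/L = -11/8 kN
Superposition: R_A = 1855/24 kN, R_B = 2081/24 kN

R_A = 1855/24 kN, R_B = 2081/24 kN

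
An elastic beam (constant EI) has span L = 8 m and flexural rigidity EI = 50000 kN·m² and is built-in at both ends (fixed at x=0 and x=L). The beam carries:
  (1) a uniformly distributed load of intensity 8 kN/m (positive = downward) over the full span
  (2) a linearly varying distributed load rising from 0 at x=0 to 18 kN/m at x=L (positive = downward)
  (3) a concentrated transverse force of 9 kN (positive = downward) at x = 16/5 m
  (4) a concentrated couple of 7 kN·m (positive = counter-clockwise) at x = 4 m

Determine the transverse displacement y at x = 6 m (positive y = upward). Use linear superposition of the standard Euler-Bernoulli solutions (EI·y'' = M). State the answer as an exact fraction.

Load 1 — uniform load w=8 kN/m over full span:
  y_1 = -wx²(L-x)²/(24EI) = -8·6²·(8-6)²/(24·50000) = -3/3125 m
Load 2 — triangular load w₀=18 kN/m (0→w₀ over full span):
  y_2 = -w₀x²(L-x)²(x+2L)/(120LEI) = -18·6²·(8-6)²·(6+2·8)/(120·8·50000) = -297/250000 m
Load 3 — point force P=9 kN at a=16/5 m (b=L-a=24/5):
  y_3 = -Pa²(L-x)²(3bL-(3b+a)(L-x))/(6L³EI)  [x>a] = -9·(16/5)²·(8-6)²·(3·(24/5)·8-(3·(24/5)+(16/5))·(8-6))/(6·8³·50000) = -3/15625 m
Load 4 — applied couple M₀=7 kN·m at a=4 m (b=L-a=4):
  y_4 = (R_Ax³/6 - M_Ax²/2 - M₀(x-a)²/2)/EI  [x>a] with R_A=21/16, M_A=7/4 = ((21/16)·6³/6 - (7/4)·6²/2 - 7·(6-4)²/2)/50000 = 7/200000 m
Superposition: y = Σ y_i = -461/200000 m ≈ -0.002305 m

y(6) = -461/200000 m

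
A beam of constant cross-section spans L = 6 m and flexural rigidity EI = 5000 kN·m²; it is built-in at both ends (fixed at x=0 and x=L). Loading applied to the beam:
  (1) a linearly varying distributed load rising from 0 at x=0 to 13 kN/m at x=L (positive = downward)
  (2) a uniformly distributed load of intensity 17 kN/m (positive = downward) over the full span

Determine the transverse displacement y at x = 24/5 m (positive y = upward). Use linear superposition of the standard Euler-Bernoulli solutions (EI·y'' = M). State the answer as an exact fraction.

Load 1 — triangular load w₀=13 kN/m (0→w₀ over full span):
  y_1 = -w₀x²(L-x)²(x+2L)/(120LEI) = -13·(24/5)²·(6-(24/5))²·((24/5)+2·6)/(120·6·5000) = -19656/9765625 m
Load 2 — uniform load w=17 kN/m over full span:
  y_2 = -wx²(L-x)²/(24EI) = -17·(24/5)²·(6-(24/5))²/(24·5000) = -1836/390625 m
Superposition: y = Σ y_i = -65556/9765625 m ≈ -0.006713 m

y(24/5) = -65556/9765625 m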